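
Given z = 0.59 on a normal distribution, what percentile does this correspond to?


CDF(z) = 0.5 * (1 + erf(z/sqrt(2)))
erf(0.4172) = 0.4448
CDF = 0.7224
Percentile rank = 0.7224 * 100 = 72.24

72.24


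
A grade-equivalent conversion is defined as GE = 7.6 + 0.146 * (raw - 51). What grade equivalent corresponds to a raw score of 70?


raw - median = 70 - 51 = 19
slope * diff = 0.146 * 19 = 2.774
GE = 7.6 + 2.774
GE = 10.374

10.374


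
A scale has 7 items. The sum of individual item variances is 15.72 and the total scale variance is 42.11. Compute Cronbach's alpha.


alpha = (k/(k-1)) * (1 - sum(si^2)/s_total^2)
= (7/6) * (1 - 15.72/42.11)
alpha = 0.7311

0.7311


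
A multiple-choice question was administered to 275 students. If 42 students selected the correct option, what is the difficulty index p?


Item difficulty p = number correct / total examinees
p = 42 / 275
p = 0.1527

0.1527


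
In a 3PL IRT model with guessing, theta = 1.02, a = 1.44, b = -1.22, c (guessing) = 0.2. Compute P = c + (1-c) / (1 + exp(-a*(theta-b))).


logit = 1.44*(1.02 - -1.22) = 3.2256
P* = 1/(1 + exp(-3.2256)) = 0.9618
P = 0.2 + (1 - 0.2) * 0.9618
P = 0.9694

0.9694


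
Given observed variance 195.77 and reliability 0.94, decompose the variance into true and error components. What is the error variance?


var_true = rxx * var_obs = 0.94 * 195.77 = 184.0238
var_error = var_obs - var_true
var_error = 195.77 - 184.0238
var_error = 11.7462

11.7462


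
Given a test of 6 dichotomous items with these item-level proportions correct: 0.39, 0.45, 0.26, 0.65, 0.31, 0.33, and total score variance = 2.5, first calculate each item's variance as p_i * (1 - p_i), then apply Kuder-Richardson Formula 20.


For each item, compute p_i * q_i:
  Item 1: 0.39 * 0.61 = 0.2379
  Item 2: 0.45 * 0.55 = 0.2475
  Item 3: 0.26 * 0.74 = 0.1924
  Item 4: 0.65 * 0.35 = 0.2275
  Item 5: 0.31 * 0.69 = 0.2139
  Item 6: 0.33 * 0.67 = 0.2211
Sum(p_i * q_i) = 0.2379 + 0.2475 + 0.1924 + 0.2275 + 0.2139 + 0.2211 = 1.3403
KR-20 = (k/(k-1)) * (1 - Sum(p_i*q_i) / Var_total)
= (6/5) * (1 - 1.3403/2.5)
= 1.2 * 0.4639
KR-20 = 0.5567

0.5567


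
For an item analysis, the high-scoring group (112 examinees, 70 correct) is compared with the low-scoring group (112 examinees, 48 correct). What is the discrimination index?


p_upper = 70/112 = 0.625
p_lower = 48/112 = 0.4286
D = 0.625 - 0.4286 = 0.1964

0.1964


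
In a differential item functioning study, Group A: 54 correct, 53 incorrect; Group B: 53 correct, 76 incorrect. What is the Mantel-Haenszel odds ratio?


Odds_A = 54/53 = 1.0189
Odds_B = 53/76 = 0.6974
OR = Odds_A / Odds_B = 1.0189 / 0.6974
Exactly, OR = (54 * 76) / (53 * 53) = 4104 / 2809
OR = 1.461

1.461


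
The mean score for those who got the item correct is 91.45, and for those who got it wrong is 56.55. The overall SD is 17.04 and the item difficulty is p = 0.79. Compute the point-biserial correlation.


q = 1 - p = 0.21
rpb = ((M1 - M0) / SD) * sqrt(p * q)
rpb = ((91.45 - 56.55) / 17.04) * sqrt(0.79 * 0.21)
rpb = 0.8342

0.8342


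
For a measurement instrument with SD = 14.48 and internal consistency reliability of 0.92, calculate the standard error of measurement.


SEM = SD * sqrt(1 - rxx)
SEM = 14.48 * sqrt(1 - 0.92)
SEM = 14.48 * sqrt(0.08) = 14.48 * 0.282843
SEM = 4.0956

4.0956


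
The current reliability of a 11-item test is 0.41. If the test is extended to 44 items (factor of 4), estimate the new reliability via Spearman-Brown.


r_new = (n * rxx) / (1 + (n-1) * rxx)
r_new = (4 * 0.41) / (1 + 3 * 0.41)
r_new = 1.64 / 2.23
r_new = 0.7354

0.7354


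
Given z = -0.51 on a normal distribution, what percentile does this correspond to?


CDF(z) = 0.5 * (1 + erf(z/sqrt(2)))
erf(-0.3606) = -0.3899
CDF = 0.305
Percentile rank = 0.305 * 100 = 30.5

30.5


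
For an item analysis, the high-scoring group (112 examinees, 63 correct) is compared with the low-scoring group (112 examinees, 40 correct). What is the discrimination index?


p_upper = 63/112 = 0.5625
p_lower = 40/112 = 0.3571
D = 0.5625 - 0.3571 = 0.2054

0.2054


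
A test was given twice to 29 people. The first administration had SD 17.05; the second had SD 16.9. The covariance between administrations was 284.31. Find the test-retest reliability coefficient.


r = cov(X,Y) / (SD_X * SD_Y)
r = 284.31 / (17.05 * 16.9)
r = 284.31 / 288.145
r = 0.9867

0.9867


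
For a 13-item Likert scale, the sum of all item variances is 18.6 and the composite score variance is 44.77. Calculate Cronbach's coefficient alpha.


alpha = (k/(k-1)) * (1 - sum(si^2)/s_total^2)
= (13/12) * (1 - 18.6/44.77)
alpha = 0.6333

0.6333


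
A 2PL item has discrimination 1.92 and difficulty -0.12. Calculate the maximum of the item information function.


For 2PL, max info at theta = b = -0.12
I_max = a^2 / 4 = 1.92^2 / 4
= 3.6864 / 4
I_max = 0.9216

0.9216


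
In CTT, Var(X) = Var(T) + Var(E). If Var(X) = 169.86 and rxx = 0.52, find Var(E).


var_true = rxx * var_obs = 0.52 * 169.86 = 88.3272
var_error = var_obs - var_true
var_error = 169.86 - 88.3272
var_error = 81.5328

81.5328


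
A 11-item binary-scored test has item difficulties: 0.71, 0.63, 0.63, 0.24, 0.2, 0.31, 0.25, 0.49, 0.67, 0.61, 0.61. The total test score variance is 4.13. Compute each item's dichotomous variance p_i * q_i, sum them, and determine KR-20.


For each item, compute p_i * q_i:
  Item 1: 0.71 * 0.29 = 0.2059
  Item 2: 0.63 * 0.37 = 0.2331
  Item 3: 0.63 * 0.37 = 0.2331
  Item 4: 0.24 * 0.76 = 0.1824
  Item 5: 0.2 * 0.8 = 0.16
  Item 6: 0.31 * 0.69 = 0.2139
  Item 7: 0.25 * 0.75 = 0.1875
  Item 8: 0.49 * 0.51 = 0.2499
  Item 9: 0.67 * 0.33 = 0.2211
  Item 10: 0.61 * 0.39 = 0.2379
  Item 11: 0.61 * 0.39 = 0.2379
Sum(p_i * q_i) = 0.2059 + 0.2331 + 0.2331 + 0.1824 + 0.16 + 0.2139 + 0.1875 + 0.2499 + 0.2211 + 0.2379 + 0.2379 = 2.3627
KR-20 = (k/(k-1)) * (1 - Sum(p_i*q_i) / Var_total)
= (11/10) * (1 - 2.3627/4.13)
= 1.1 * 0.4279
KR-20 = 0.4707

0.4707


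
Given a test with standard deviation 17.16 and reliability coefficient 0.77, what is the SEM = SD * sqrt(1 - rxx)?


SEM = SD * sqrt(1 - rxx)
SEM = 17.16 * sqrt(1 - 0.77)
SEM = 17.16 * sqrt(0.23) = 17.16 * 0.479583
SEM = 8.2296

8.2296


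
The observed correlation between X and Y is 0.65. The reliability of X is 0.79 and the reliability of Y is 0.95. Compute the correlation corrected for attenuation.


r_corrected = rxy / sqrt(rxx * ryy)
= 0.65 / sqrt(0.79 * 0.95)
= 0.65 / sqrt(0.7505)
= 0.65 / 0.866314
r_corrected = 0.7503

0.7503


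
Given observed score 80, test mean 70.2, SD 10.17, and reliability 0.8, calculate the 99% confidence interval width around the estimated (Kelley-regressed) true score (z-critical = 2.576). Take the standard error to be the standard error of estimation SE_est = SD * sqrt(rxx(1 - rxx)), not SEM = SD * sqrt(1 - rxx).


True score estimate = 0.8*80 + 0.2*70.2 = 78.04
SE_est = SD * sqrt(rxx * (1 - rxx)) = 10.17 * sqrt(0.8 * 0.2) = 10.17 * sqrt(0.16) = 4.068
CI = T_est +/- z * SE_est, so width = 2 * z * SE_est = 2 * 2.576 * 4.068
Width = 20.9583

20.9583


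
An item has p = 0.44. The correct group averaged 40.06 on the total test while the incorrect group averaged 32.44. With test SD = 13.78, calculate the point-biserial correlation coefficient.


q = 1 - p = 0.56
rpb = ((M1 - M0) / SD) * sqrt(p * q)
rpb = ((40.06 - 32.44) / 13.78) * sqrt(0.44 * 0.56)
rpb = 0.2745

0.2745


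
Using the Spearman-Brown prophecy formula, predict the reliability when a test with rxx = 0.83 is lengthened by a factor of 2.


r_new = (n * rxx) / (1 + (n-1) * rxx)
r_new = (2 * 0.83) / (1 + 1 * 0.83)
r_new = 1.66 / 1.83
r_new = 0.9071

0.9071


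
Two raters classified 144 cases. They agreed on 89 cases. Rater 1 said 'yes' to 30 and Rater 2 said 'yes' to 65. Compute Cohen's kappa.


P_o = 89/144 = 0.618056
P_e = (30*65 + 114*79) / 20736 = 0.528356
kappa = (P_o - P_e) / (1 - P_e)
kappa = (0.618056 - 0.528356) / (1 - 0.528356)
kappa = 0.1902

0.1902


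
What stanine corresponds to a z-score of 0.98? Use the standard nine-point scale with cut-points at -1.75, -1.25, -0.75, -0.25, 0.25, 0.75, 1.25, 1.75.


Stanine boundaries: [-1.75, -1.25, -0.75, -0.25, 0.25, 0.75, 1.25, 1.75]
z = 0.98
Check each boundary:
  z >= -1.75 -> could be stanine 2
  z >= -1.25 -> could be stanine 3
  z >= -0.75 -> could be stanine 4
  z >= -0.25 -> could be stanine 5
  z >= 0.25 -> could be stanine 6
  z >= 0.75 -> could be stanine 7
  z < 1.25
  z < 1.75
Highest qualifying boundary gives stanine = 7

7


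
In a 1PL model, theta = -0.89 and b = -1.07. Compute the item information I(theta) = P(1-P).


P = 1/(1+exp(-(-0.89--1.07))) = 0.5449
I = P*(1-P) = 0.5449 * 0.4551
I = 0.248

0.248


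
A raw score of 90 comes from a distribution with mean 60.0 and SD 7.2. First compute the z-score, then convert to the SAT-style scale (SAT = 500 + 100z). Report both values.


z = (X - mean) / SD = (90 - 60.0) / 7.2
z = 30.0 / 7.2
z = 4.1667
SAT-scale = SAT = 500 + 100z
Carry z at full precision (z = 30.0 / 7.2) into the conversion:
SAT-scale = 500 + 100 * (30.0 / 7.2) = 500 + 3000 / 7.2
SAT-scale = 500 + 416.6667
SAT-scale = 916.6667

916.6667


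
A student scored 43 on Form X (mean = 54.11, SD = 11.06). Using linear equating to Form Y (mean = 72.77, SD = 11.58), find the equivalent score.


slope = SD_Y / SD_X = 11.58 / 11.06 ~ 1.047
intercept = mean_Y - slope * mean_X = 72.77 - (11.58 / 11.06) * 54.11 ~ 16.1159
Y = slope * X + intercept. To avoid rounding drift from the rounded slope/intercept, evaluate the equivalent form Y = mean_Y + SD_Y * (X - mean_X) / SD_X at full precision:
Y = 72.77 + 11.58 * (43 - 54.11) / 11.06
Y = 72.77 - 11.58 * 11.11 / 11.06
Y = 72.77 - 128.6538 / 11.06
Y = 72.77 - 11.6324
Y = 61.1376

61.1376


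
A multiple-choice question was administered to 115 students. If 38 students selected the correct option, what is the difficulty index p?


Item difficulty p = number correct / total examinees
p = 38 / 115
p = 0.3304

0.3304


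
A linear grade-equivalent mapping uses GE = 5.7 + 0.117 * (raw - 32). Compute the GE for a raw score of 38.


raw - median = 38 - 32 = 6
slope * diff = 0.117 * 6 = 0.702
GE = 5.7 + 0.702
GE = 6.402

6.402


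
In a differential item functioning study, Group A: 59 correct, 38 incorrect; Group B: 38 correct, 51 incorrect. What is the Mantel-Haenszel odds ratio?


Odds_A = 59/38 = 1.5526
Odds_B = 38/51 = 0.7451
OR = Odds_A / Odds_B = 1.5526 / 0.7451
Exactly, OR = (59 * 51) / (38 * 38) = 3009 / 1444
OR = 2.0838

2.0838


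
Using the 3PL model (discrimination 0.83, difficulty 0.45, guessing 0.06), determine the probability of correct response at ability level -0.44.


logit = 0.83*(-0.44 - 0.45) = -0.7387
P* = 1/(1 + exp(--0.7387)) = 0.3233
P = 0.06 + (1 - 0.06) * 0.3233
P = 0.3639

0.3639


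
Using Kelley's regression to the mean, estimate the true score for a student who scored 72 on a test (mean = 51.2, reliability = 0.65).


T_est = rxx * X + (1 - rxx) * mean
T_est = 0.65 * 72 + 0.35 * 51.2
T_est = 46.8 + 17.92
T_est = 64.72

64.72


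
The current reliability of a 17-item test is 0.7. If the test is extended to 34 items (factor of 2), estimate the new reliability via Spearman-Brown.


r_new = (n * rxx) / (1 + (n-1) * rxx)
r_new = (2 * 0.7) / (1 + 1 * 0.7)
r_new = 1.4 / 1.7
r_new = 0.8235

0.8235


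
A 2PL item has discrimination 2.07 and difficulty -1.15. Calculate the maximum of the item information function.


For 2PL, max info at theta = b = -1.15
I_max = a^2 / 4 = 2.07^2 / 4
= 4.2849 / 4
I_max = 1.0712

1.0712


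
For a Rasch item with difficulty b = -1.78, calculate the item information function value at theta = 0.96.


P = 1/(1+exp(-(0.96--1.78))) = 0.9393
I = P*(1-P) = 0.9393 * 0.0607
I = 0.057

0.057


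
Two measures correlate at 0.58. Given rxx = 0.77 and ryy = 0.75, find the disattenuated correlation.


r_corrected = rxy / sqrt(rxx * ryy)
= 0.58 / sqrt(0.77 * 0.75)
= 0.58 / sqrt(0.5775)
= 0.58 / 0.759934
r_corrected = 0.7632

0.7632


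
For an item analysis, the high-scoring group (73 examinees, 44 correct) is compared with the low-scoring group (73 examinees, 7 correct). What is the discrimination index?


p_upper = 44/73 = 0.6027
p_lower = 7/73 = 0.0959
D = 0.6027 - 0.0959 = 0.5068

0.5068


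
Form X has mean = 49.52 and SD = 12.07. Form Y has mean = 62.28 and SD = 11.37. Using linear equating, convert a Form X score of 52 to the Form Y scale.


slope = SD_Y / SD_X = 11.37 / 12.07 ~ 0.942
intercept = mean_Y - slope * mean_X = 62.28 - (11.37 / 12.07) * 49.52 ~ 15.6319
Y = slope * X + intercept. To avoid rounding drift from the rounded slope/intercept, evaluate the equivalent form Y = mean_Y + SD_Y * (X - mean_X) / SD_X at full precision:
Y = 62.28 + 11.37 * (52 - 49.52) / 12.07
Y = 62.28 + 11.37 * 2.48 / 12.07
Y = 62.28 + 28.1976 / 12.07
Y = 62.28 + 2.3362
Y = 64.6162

64.6162


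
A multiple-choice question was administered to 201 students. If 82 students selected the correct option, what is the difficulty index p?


Item difficulty p = number correct / total examinees
p = 82 / 201
p = 0.408

0.408


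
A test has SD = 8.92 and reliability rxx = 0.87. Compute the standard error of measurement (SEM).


SEM = SD * sqrt(1 - rxx)
SEM = 8.92 * sqrt(1 - 0.87)
SEM = 8.92 * sqrt(0.13) = 8.92 * 0.360555
SEM = 3.2162

3.2162


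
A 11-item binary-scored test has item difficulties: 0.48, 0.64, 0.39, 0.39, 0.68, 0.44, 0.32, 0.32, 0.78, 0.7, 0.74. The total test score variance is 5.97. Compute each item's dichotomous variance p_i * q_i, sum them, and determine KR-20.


For each item, compute p_i * q_i:
  Item 1: 0.48 * 0.52 = 0.2496
  Item 2: 0.64 * 0.36 = 0.2304
  Item 3: 0.39 * 0.61 = 0.2379
  Item 4: 0.39 * 0.61 = 0.2379
  Item 5: 0.68 * 0.32 = 0.2176
  Item 6: 0.44 * 0.56 = 0.2464
  Item 7: 0.32 * 0.68 = 0.2176
  Item 8: 0.32 * 0.68 = 0.2176
  Item 9: 0.78 * 0.22 = 0.1716
  Item 10: 0.7 * 0.3 = 0.21
  Item 11: 0.74 * 0.26 = 0.1924
Sum(p_i * q_i) = 0.2496 + 0.2304 + 0.2379 + 0.2379 + 0.2176 + 0.2464 + 0.2176 + 0.2176 + 0.1716 + 0.21 + 0.1924 = 2.429
KR-20 = (k/(k-1)) * (1 - Sum(p_i*q_i) / Var_total)
= (11/10) * (1 - 2.429/5.97)
= 1.1 * 0.5931
KR-20 = 0.6524

0.6524


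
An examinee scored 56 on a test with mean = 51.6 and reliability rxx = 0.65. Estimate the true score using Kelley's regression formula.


T_est = rxx * X + (1 - rxx) * mean
T_est = 0.65 * 56 + 0.35 * 51.6
T_est = 36.4 + 18.06
T_est = 54.46

54.46


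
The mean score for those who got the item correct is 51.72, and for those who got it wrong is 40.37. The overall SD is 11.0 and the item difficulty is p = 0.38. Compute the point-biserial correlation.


q = 1 - p = 0.62
rpb = ((M1 - M0) / SD) * sqrt(p * q)
rpb = ((51.72 - 40.37) / 11.0) * sqrt(0.38 * 0.62)
rpb = 0.5008

0.5008


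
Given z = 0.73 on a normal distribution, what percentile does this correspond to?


CDF(z) = 0.5 * (1 + erf(z/sqrt(2)))
erf(0.5162) = 0.5346
CDF = 0.7673
Percentile rank = 0.7673 * 100 = 76.73

76.73


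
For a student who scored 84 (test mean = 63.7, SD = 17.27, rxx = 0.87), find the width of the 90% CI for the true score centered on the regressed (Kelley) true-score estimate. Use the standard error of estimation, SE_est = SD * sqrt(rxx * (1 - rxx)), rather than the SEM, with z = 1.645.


True score estimate = 0.87*84 + 0.13*63.7 = 81.361
SE_est = SD * sqrt(rxx * (1 - rxx)) = 17.27 * sqrt(0.87 * 0.13) = 17.27 * sqrt(0.1131) = 5.80796
CI = T_est +/- z * SE_est, so width = 2 * z * SE_est = 2 * 1.645 * 5.80796
Width = 19.1082

19.1082


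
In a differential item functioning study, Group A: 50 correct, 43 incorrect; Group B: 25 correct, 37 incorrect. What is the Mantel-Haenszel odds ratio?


Odds_A = 50/43 = 1.1628
Odds_B = 25/37 = 0.6757
OR = Odds_A / Odds_B = 1.1628 / 0.6757
Exactly, OR = (50 * 37) / (43 * 25) = 1850 / 1075
OR = 1.7209

1.7209


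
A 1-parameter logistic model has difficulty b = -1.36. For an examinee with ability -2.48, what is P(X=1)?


theta - b = -2.48 - -1.36 = -1.12
exp(-(theta - b)) = exp(1.12) = 3.0649
P = 1 / (1 + 3.0649)
P = 0.246

0.246


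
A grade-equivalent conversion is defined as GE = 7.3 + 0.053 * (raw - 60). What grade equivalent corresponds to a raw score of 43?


raw - median = 43 - 60 = -17
slope * diff = 0.053 * -17 = -0.901
GE = 7.3 + -0.901
GE = 6.399

6.399


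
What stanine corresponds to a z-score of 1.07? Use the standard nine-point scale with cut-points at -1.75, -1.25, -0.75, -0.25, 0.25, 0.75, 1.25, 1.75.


Stanine boundaries: [-1.75, -1.25, -0.75, -0.25, 0.25, 0.75, 1.25, 1.75]
z = 1.07
Check each boundary:
  z >= -1.75 -> could be stanine 2
  z >= -1.25 -> could be stanine 3
  z >= -0.75 -> could be stanine 4
  z >= -0.25 -> could be stanine 5
  z >= 0.25 -> could be stanine 6
  z >= 0.75 -> could be stanine 7
  z < 1.25
  z < 1.75
Highest qualifying boundary gives stanine = 7

7


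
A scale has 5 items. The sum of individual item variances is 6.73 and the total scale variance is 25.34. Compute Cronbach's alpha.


alpha = (k/(k-1)) * (1 - sum(si^2)/s_total^2)
= (5/4) * (1 - 6.73/25.34)
alpha = 0.918

0.918


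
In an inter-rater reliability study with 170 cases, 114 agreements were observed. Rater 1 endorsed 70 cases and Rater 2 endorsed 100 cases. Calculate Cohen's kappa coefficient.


P_o = 114/170 = 0.670588
P_e = (70*100 + 100*70) / 28900 = 0.484429
kappa = (P_o - P_e) / (1 - P_e)
kappa = (0.670588 - 0.484429) / (1 - 0.484429)
kappa = 0.3611

0.3611


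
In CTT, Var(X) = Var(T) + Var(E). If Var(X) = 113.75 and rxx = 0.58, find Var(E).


var_true = rxx * var_obs = 0.58 * 113.75 = 65.975
var_error = var_obs - var_true
var_error = 113.75 - 65.975
var_error = 47.775

47.775


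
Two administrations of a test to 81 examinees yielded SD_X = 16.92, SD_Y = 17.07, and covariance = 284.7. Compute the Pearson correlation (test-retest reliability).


r = cov(X,Y) / (SD_X * SD_Y)
r = 284.7 / (16.92 * 17.07)
r = 284.7 / 288.8244
r = 0.9857

0.9857


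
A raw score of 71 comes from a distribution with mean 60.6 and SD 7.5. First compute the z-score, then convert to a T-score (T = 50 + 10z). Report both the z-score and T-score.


z = (X - mean) / SD = (71 - 60.6) / 7.5
z = 10.4 / 7.5
z = 1.3867
T-score = T = 50 + 10z
Carry z at full precision (z = 10.4 / 7.5) into the conversion:
T-score = 50 + 10 * (10.4 / 7.5) = 50 + 104 / 7.5
T-score = 50 + 13.8667
T-score = 63.8667

63.8667


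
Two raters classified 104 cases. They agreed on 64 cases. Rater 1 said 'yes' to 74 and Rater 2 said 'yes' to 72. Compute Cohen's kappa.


P_o = 64/104 = 0.615385
P_e = (74*72 + 30*32) / 10816 = 0.581361
kappa = (P_o - P_e) / (1 - P_e)
kappa = (0.615385 - 0.581361) / (1 - 0.581361)
kappa = 0.0813

0.0813


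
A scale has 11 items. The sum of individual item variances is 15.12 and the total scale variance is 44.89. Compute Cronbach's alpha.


alpha = (k/(k-1)) * (1 - sum(si^2)/s_total^2)
= (11/10) * (1 - 15.12/44.89)
alpha = 0.7295

0.7295


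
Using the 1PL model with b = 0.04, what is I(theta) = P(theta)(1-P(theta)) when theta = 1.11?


P = 1/(1+exp(-(1.11-0.04))) = 0.7446
I = P*(1-P) = 0.7446 * 0.2554
I = 0.1902

0.1902


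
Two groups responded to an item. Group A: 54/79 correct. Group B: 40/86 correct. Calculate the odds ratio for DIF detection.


Odds_A = 54/25 = 2.16
Odds_B = 40/46 = 0.8696
OR = Odds_A / Odds_B = 2.16 / 0.8696
Exactly, OR = (54 * 46) / (25 * 40) = 2484 / 1000
OR = 2.484

2.484


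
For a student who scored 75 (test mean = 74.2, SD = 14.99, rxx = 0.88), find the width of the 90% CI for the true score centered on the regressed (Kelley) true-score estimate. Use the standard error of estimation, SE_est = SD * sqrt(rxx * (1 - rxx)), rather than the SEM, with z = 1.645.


True score estimate = 0.88*75 + 0.12*74.2 = 74.904
SE_est = SD * sqrt(rxx * (1 - rxx)) = 14.99 * sqrt(0.88 * 0.12) = 14.99 * sqrt(0.1056) = 4.871173
CI = T_est +/- z * SE_est, so width = 2 * z * SE_est = 2 * 1.645 * 4.871173
Width = 16.0262

16.0262


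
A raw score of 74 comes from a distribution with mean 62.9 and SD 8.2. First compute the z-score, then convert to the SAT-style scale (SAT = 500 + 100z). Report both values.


z = (X - mean) / SD = (74 - 62.9) / 8.2
z = 11.1 / 8.2
z = 1.3537
SAT-scale = SAT = 500 + 100z
Carry z at full precision (z = 11.1 / 8.2) into the conversion:
SAT-scale = 500 + 100 * (11.1 / 8.2) = 500 + 1110 / 8.2
SAT-scale = 500 + 135.3659
SAT-scale = 635.3659

635.3659


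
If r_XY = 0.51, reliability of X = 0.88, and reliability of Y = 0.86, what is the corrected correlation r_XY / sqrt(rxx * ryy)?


r_corrected = rxy / sqrt(rxx * ryy)
= 0.51 / sqrt(0.88 * 0.86)
= 0.51 / sqrt(0.7568)
= 0.51 / 0.869943
r_corrected = 0.5862

0.5862


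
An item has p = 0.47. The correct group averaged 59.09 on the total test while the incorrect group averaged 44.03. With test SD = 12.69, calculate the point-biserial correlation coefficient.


q = 1 - p = 0.53
rpb = ((M1 - M0) / SD) * sqrt(p * q)
rpb = ((59.09 - 44.03) / 12.69) * sqrt(0.47 * 0.53)
rpb = 0.5923

0.5923


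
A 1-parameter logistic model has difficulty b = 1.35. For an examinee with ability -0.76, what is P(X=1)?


theta - b = -0.76 - 1.35 = -2.11
exp(-(theta - b)) = exp(2.11) = 8.2482
P = 1 / (1 + 8.2482)
P = 0.1081

0.1081


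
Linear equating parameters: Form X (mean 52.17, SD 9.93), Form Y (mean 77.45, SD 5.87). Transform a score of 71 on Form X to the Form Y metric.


slope = SD_Y / SD_X = 5.87 / 9.93 ~ 0.5911
intercept = mean_Y - slope * mean_X = 77.45 - (5.87 / 9.93) * 52.17 ~ 46.6103
Y = slope * X + intercept. To avoid rounding drift from the rounded slope/intercept, evaluate the equivalent form Y = mean_Y + SD_Y * (X - mean_X) / SD_X at full precision:
Y = 77.45 + 5.87 * (71 - 52.17) / 9.93
Y = 77.45 + 5.87 * 18.83 / 9.93
Y = 77.45 + 110.5321 / 9.93
Y = 77.45 + 11.1311
Y = 88.5811

88.5811


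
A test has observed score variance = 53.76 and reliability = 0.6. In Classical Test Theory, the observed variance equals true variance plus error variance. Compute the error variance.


var_true = rxx * var_obs = 0.6 * 53.76 = 32.256
var_error = var_obs - var_true
var_error = 53.76 - 32.256
var_error = 21.504

21.504


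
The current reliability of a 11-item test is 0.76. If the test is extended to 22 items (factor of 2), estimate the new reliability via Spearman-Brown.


r_new = (n * rxx) / (1 + (n-1) * rxx)
r_new = (2 * 0.76) / (1 + 1 * 0.76)
r_new = 1.52 / 1.76
r_new = 0.8636

0.8636


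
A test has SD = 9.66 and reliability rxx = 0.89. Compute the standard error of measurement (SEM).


SEM = SD * sqrt(1 - rxx)
SEM = 9.66 * sqrt(1 - 0.89)
SEM = 9.66 * sqrt(0.11) = 9.66 * 0.331662
SEM = 3.2039

3.2039


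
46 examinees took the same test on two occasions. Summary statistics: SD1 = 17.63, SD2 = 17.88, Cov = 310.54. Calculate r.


r = cov(X,Y) / (SD_X * SD_Y)
r = 310.54 / (17.63 * 17.88)
r = 310.54 / 315.2244
r = 0.9851

0.9851


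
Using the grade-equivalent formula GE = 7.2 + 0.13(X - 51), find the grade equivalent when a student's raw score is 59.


raw - median = 59 - 51 = 8
slope * diff = 0.13 * 8 = 1.04
GE = 7.2 + 1.04
GE = 8.24

8.24


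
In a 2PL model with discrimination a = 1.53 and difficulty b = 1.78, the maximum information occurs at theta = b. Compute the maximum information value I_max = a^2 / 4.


For 2PL, max info at theta = b = 1.78
I_max = a^2 / 4 = 1.53^2 / 4
= 2.3409 / 4
I_max = 0.5852

0.5852


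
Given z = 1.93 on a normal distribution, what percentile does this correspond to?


CDF(z) = 0.5 * (1 + erf(z/sqrt(2)))
erf(1.3647) = 0.9464
CDF = 0.9732
Percentile rank = 0.9732 * 100 = 97.32

97.32


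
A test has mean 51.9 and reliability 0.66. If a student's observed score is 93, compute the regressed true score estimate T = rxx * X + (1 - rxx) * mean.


T_est = rxx * X + (1 - rxx) * mean
T_est = 0.66 * 93 + 0.34 * 51.9
T_est = 61.38 + 17.646
T_est = 79.026

79.026


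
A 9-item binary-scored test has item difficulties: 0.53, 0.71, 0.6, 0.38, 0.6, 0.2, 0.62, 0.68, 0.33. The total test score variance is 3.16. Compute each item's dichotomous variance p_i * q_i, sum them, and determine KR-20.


For each item, compute p_i * q_i:
  Item 1: 0.53 * 0.47 = 0.2491
  Item 2: 0.71 * 0.29 = 0.2059
  Item 3: 0.6 * 0.4 = 0.24
  Item 4: 0.38 * 0.62 = 0.2356
  Item 5: 0.6 * 0.4 = 0.24
  Item 6: 0.2 * 0.8 = 0.16
  Item 7: 0.62 * 0.38 = 0.2356
  Item 8: 0.68 * 0.32 = 0.2176
  Item 9: 0.33 * 0.67 = 0.2211
Sum(p_i * q_i) = 0.2491 + 0.2059 + 0.24 + 0.2356 + 0.24 + 0.16 + 0.2356 + 0.2176 + 0.2211 = 2.0049
KR-20 = (k/(k-1)) * (1 - Sum(p_i*q_i) / Var_total)
= (9/8) * (1 - 2.0049/3.16)
= 1.125 * 0.3655
KR-20 = 0.4112

0.4112


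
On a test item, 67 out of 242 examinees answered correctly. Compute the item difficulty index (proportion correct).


Item difficulty p = number correct / total examinees
p = 67 / 242
p = 0.2769

0.2769


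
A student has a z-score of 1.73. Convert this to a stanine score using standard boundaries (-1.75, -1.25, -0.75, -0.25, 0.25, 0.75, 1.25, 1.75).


Stanine boundaries: [-1.75, -1.25, -0.75, -0.25, 0.25, 0.75, 1.25, 1.75]
z = 1.73
Check each boundary:
  z >= -1.75 -> could be stanine 2
  z >= -1.25 -> could be stanine 3
  z >= -0.75 -> could be stanine 4
  z >= -0.25 -> could be stanine 5
  z >= 0.25 -> could be stanine 6
  z >= 0.75 -> could be stanine 7
  z >= 1.25 -> could be stanine 8
  z < 1.75
Highest qualifying boundary gives stanine = 8

8


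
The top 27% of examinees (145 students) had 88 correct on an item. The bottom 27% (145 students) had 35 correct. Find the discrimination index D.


p_upper = 88/145 = 0.6069
p_lower = 35/145 = 0.2414
D = 0.6069 - 0.2414 = 0.3655

0.3655


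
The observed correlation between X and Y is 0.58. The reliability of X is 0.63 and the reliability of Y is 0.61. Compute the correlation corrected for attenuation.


r_corrected = rxy / sqrt(rxx * ryy)
= 0.58 / sqrt(0.63 * 0.61)
= 0.58 / sqrt(0.3843)
= 0.58 / 0.619919
r_corrected = 0.9356

0.9356


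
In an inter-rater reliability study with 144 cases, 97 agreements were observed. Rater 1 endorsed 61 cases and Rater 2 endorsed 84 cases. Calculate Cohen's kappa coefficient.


P_o = 97/144 = 0.673611
P_e = (61*84 + 83*60) / 20736 = 0.487269
kappa = (P_o - P_e) / (1 - P_e)
kappa = (0.673611 - 0.487269) / (1 - 0.487269)
kappa = 0.3634

0.3634


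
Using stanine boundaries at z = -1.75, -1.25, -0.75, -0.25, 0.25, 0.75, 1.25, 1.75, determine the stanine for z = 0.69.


Stanine boundaries: [-1.75, -1.25, -0.75, -0.25, 0.25, 0.75, 1.25, 1.75]
z = 0.69
Check each boundary:
  z >= -1.75 -> could be stanine 2
  z >= -1.25 -> could be stanine 3
  z >= -0.75 -> could be stanine 4
  z >= -0.25 -> could be stanine 5
  z >= 0.25 -> could be stanine 6
  z < 0.75
  z < 1.25
  z < 1.75
Highest qualifying boundary gives stanine = 6

6


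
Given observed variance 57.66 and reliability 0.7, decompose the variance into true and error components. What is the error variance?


var_true = rxx * var_obs = 0.7 * 57.66 = 40.362
var_error = var_obs - var_true
var_error = 57.66 - 40.362
var_error = 17.298

17.298


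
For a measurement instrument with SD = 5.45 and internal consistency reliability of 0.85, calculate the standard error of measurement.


SEM = SD * sqrt(1 - rxx)
SEM = 5.45 * sqrt(1 - 0.85)
SEM = 5.45 * sqrt(0.15) = 5.45 * 0.387298
SEM = 2.1108

2.1108


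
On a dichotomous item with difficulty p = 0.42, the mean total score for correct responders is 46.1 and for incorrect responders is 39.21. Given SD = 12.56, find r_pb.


q = 1 - p = 0.58
rpb = ((M1 - M0) / SD) * sqrt(p * q)
rpb = ((46.1 - 39.21) / 12.56) * sqrt(0.42 * 0.58)
rpb = 0.2707

0.2707


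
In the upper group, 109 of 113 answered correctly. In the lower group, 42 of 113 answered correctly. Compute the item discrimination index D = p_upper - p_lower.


p_upper = 109/113 = 0.9646
p_lower = 42/113 = 0.3717
D = 0.9646 - 0.3717 = 0.5929

0.5929


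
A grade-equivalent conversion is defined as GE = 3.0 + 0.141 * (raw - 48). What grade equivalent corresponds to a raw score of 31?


raw - median = 31 - 48 = -17
slope * diff = 0.141 * -17 = -2.397
GE = 3.0 + -2.397
GE = 0.603

0.603


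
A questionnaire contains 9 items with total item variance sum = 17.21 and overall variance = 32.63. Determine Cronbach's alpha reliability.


alpha = (k/(k-1)) * (1 - sum(si^2)/s_total^2)
= (9/8) * (1 - 17.21/32.63)
alpha = 0.5316

0.5316


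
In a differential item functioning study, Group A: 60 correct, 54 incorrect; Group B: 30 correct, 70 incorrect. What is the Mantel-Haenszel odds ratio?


Odds_A = 60/54 = 1.1111
Odds_B = 30/70 = 0.4286
OR = Odds_A / Odds_B = 1.1111 / 0.4286
Exactly, OR = (60 * 70) / (54 * 30) = 4200 / 1620
OR = 2.5926

2.5926


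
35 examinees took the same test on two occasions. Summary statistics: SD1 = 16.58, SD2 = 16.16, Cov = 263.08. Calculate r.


r = cov(X,Y) / (SD_X * SD_Y)
r = 263.08 / (16.58 * 16.16)
r = 263.08 / 267.9328
r = 0.9819

0.9819


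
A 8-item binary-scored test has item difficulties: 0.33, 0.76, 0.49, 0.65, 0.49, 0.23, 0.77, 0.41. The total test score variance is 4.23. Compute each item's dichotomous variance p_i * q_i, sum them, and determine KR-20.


For each item, compute p_i * q_i:
  Item 1: 0.33 * 0.67 = 0.2211
  Item 2: 0.76 * 0.24 = 0.1824
  Item 3: 0.49 * 0.51 = 0.2499
  Item 4: 0.65 * 0.35 = 0.2275
  Item 5: 0.49 * 0.51 = 0.2499
  Item 6: 0.23 * 0.77 = 0.1771
  Item 7: 0.77 * 0.23 = 0.1771
  Item 8: 0.41 * 0.59 = 0.2419
Sum(p_i * q_i) = 0.2211 + 0.1824 + 0.2499 + 0.2275 + 0.2499 + 0.1771 + 0.1771 + 0.2419 = 1.7269
KR-20 = (k/(k-1)) * (1 - Sum(p_i*q_i) / Var_total)
= (8/7) * (1 - 1.7269/4.23)
= 1.1429 * 0.5917
KR-20 = 0.6763

0.6763


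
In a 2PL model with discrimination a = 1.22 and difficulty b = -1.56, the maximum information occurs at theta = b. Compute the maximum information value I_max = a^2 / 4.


For 2PL, max info at theta = b = -1.56
I_max = a^2 / 4 = 1.22^2 / 4
= 1.4884 / 4
I_max = 0.3721

0.3721


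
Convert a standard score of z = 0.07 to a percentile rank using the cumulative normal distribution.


CDF(z) = 0.5 * (1 + erf(z/sqrt(2)))
erf(0.0495) = 0.0558
CDF = 0.5279
Percentile rank = 0.5279 * 100 = 52.79

52.79


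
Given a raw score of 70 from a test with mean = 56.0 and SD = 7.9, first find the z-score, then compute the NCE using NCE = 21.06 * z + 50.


z = (X - mean) / SD = (70 - 56.0) / 7.9
z = 14.0 / 7.9
z = 1.7722
NCE = NCE = 21.06z + 50
Carry z at full precision (z = 14.0 / 7.9) into the conversion:
NCE = 21.06 * (14.0 / 7.9) + 50 = 294.84 / 7.9 + 50
NCE = 37.3215 + 50
NCE = 87.3215

87.3215


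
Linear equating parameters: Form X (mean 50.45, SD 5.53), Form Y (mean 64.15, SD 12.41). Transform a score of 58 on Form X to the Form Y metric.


slope = SD_Y / SD_X = 12.41 / 5.53 ~ 2.2441
intercept = mean_Y - slope * mean_X = 64.15 - (12.41 / 5.53) * 50.45 ~ -49.066
Y = slope * X + intercept. To avoid rounding drift from the rounded slope/intercept, evaluate the equivalent form Y = mean_Y + SD_Y * (X - mean_X) / SD_X at full precision:
Y = 64.15 + 12.41 * (58 - 50.45) / 5.53
Y = 64.15 + 12.41 * 7.55 / 5.53
Y = 64.15 + 93.6955 / 5.53
Y = 64.15 + 16.9431
Y = 81.0931

81.0931


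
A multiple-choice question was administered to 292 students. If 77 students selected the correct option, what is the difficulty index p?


Item difficulty p = number correct / total examinees
p = 77 / 292
p = 0.2637

0.2637


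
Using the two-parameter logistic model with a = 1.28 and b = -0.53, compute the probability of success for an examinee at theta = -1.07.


a*(theta - b) = 1.28 * (-1.07 - -0.53) = -0.6912
exp(--0.6912) = 1.9961
P = 1 / (1 + 1.9961)
P = 0.3338

0.3338


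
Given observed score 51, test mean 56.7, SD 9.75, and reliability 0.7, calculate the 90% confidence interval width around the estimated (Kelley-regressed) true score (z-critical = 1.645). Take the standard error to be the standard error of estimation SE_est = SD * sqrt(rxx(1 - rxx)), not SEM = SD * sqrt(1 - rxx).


True score estimate = 0.7*51 + 0.3*56.7 = 52.71
SE_est = SD * sqrt(rxx * (1 - rxx)) = 9.75 * sqrt(0.7 * 0.3) = 9.75 * sqrt(0.21) = 4.468011
CI = T_est +/- z * SE_est, so width = 2 * z * SE_est = 2 * 1.645 * 4.468011
Width = 14.6998

14.6998


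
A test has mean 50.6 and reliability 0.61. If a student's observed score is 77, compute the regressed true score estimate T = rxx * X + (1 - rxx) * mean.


T_est = rxx * X + (1 - rxx) * mean
T_est = 0.61 * 77 + 0.39 * 50.6
T_est = 46.97 + 19.734
T_est = 66.704

66.704


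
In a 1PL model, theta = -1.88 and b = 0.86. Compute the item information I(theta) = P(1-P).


P = 1/(1+exp(-(-1.88-0.86))) = 0.0607
I = P*(1-P) = 0.0607 * 0.9393
I = 0.057

0.057


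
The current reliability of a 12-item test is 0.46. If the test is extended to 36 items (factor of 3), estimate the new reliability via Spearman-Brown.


r_new = (n * rxx) / (1 + (n-1) * rxx)
r_new = (3 * 0.46) / (1 + 2 * 0.46)
r_new = 1.38 / 1.92
r_new = 0.7188

0.7188


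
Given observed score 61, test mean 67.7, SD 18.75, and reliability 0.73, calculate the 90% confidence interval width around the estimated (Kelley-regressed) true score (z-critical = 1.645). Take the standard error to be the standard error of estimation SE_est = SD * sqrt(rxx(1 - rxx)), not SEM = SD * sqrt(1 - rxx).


True score estimate = 0.73*61 + 0.27*67.7 = 62.809
SE_est = SD * sqrt(rxx * (1 - rxx)) = 18.75 * sqrt(0.73 * 0.27) = 18.75 * sqrt(0.1971) = 8.32424
CI = T_est +/- z * SE_est, so width = 2 * z * SE_est = 2 * 1.645 * 8.32424
Width = 27.3867

27.3867


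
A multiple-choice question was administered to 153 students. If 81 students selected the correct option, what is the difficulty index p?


Item difficulty p = number correct / total examinees
p = 81 / 153
p = 0.5294

0.5294


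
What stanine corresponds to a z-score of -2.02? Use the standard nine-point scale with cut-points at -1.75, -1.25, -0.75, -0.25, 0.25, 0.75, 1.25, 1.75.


Stanine boundaries: [-1.75, -1.25, -0.75, -0.25, 0.25, 0.75, 1.25, 1.75]
z = -2.02
Check each boundary:
  z < -1.75
  z < -1.25
  z < -0.75
  z < -0.25
  z < 0.25
  z < 0.75
  z < 1.25
  z < 1.75
Highest qualifying boundary gives stanine = 1

1


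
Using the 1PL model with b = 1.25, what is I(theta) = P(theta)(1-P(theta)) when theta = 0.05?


P = 1/(1+exp(-(0.05-1.25))) = 0.2315
I = P*(1-P) = 0.2315 * 0.7685
I = 0.1779

0.1779


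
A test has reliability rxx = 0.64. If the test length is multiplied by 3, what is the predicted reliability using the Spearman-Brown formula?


r_new = (n * rxx) / (1 + (n-1) * rxx)
r_new = (3 * 0.64) / (1 + 2 * 0.64)
r_new = 1.92 / 2.28
r_new = 0.8421

0.8421


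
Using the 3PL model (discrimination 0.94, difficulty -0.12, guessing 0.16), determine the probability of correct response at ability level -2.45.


logit = 0.94*(-2.45 - -0.12) = -2.1902
P* = 1/(1 + exp(--2.1902)) = 0.1006
P = 0.16 + (1 - 0.16) * 0.1006
P = 0.2445

0.2445


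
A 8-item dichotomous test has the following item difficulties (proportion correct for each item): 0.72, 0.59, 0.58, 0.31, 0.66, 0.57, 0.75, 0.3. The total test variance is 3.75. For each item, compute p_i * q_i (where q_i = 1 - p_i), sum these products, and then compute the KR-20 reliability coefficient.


For each item, compute p_i * q_i:
  Item 1: 0.72 * 0.28 = 0.2016
  Item 2: 0.59 * 0.41 = 0.2419
  Item 3: 0.58 * 0.42 = 0.2436
  Item 4: 0.31 * 0.69 = 0.2139
  Item 5: 0.66 * 0.34 = 0.2244
  Item 6: 0.57 * 0.43 = 0.2451
  Item 7: 0.75 * 0.25 = 0.1875
  Item 8: 0.3 * 0.7 = 0.21
Sum(p_i * q_i) = 0.2016 + 0.2419 + 0.2436 + 0.2139 + 0.2244 + 0.2451 + 0.1875 + 0.21 = 1.768
KR-20 = (k/(k-1)) * (1 - Sum(p_i*q_i) / Var_total)
= (8/7) * (1 - 1.768/3.75)
= 1.1429 * 0.5285
KR-20 = 0.604

0.604


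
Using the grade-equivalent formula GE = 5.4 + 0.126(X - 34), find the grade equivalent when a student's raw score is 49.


raw - median = 49 - 34 = 15
slope * diff = 0.126 * 15 = 1.89
GE = 5.4 + 1.89
GE = 7.29

7.29


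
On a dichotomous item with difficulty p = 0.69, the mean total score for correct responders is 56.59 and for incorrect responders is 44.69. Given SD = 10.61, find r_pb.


q = 1 - p = 0.31
rpb = ((M1 - M0) / SD) * sqrt(p * q)
rpb = ((56.59 - 44.69) / 10.61) * sqrt(0.69 * 0.31)
rpb = 0.5187

0.5187


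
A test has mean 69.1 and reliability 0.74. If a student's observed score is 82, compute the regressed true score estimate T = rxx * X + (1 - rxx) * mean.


T_est = rxx * X + (1 - rxx) * mean
T_est = 0.74 * 82 + 0.26 * 69.1
T_est = 60.68 + 17.966
T_est = 78.646

78.646


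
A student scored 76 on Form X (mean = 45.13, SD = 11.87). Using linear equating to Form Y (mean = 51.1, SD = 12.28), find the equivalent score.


slope = SD_Y / SD_X = 12.28 / 11.87 ~ 1.0345
intercept = mean_Y - slope * mean_X = 51.1 - (12.28 / 11.87) * 45.13 ~ 4.4112
Y = slope * X + intercept. To avoid rounding drift from the rounded slope/intercept, evaluate the equivalent form Y = mean_Y + SD_Y * (X - mean_X) / SD_X at full precision:
Y = 51.1 + 12.28 * (76 - 45.13) / 11.87
Y = 51.1 + 12.28 * 30.87 / 11.87
Y = 51.1 + 379.0836 / 11.87
Y = 51.1 + 31.9363
Y = 83.0363

83.0363


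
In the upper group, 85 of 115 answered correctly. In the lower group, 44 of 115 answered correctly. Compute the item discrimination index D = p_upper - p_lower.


p_upper = 85/115 = 0.7391
p_lower = 44/115 = 0.3826
D = 0.7391 - 0.3826 = 0.3565

0.3565


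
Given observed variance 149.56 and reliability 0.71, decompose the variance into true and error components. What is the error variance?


var_true = rxx * var_obs = 0.71 * 149.56 = 106.1876
var_error = var_obs - var_true
var_error = 149.56 - 106.1876
var_error = 43.3724

43.3724


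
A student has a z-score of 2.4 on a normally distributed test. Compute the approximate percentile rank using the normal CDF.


CDF(z) = 0.5 * (1 + erf(z/sqrt(2)))
erf(1.6971) = 0.9836
CDF = 0.9918
Percentile rank = 0.9918 * 100 = 99.18

99.18


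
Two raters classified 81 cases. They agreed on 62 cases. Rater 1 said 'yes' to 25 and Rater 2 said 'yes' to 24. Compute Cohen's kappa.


P_o = 62/81 = 0.765432
P_e = (25*24 + 56*57) / 6561 = 0.577961
kappa = (P_o - P_e) / (1 - P_e)
kappa = (0.765432 - 0.577961) / (1 - 0.577961)
kappa = 0.4442

0.4442


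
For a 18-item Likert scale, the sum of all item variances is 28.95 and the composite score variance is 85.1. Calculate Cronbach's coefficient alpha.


alpha = (k/(k-1)) * (1 - sum(si^2)/s_total^2)
= (18/17) * (1 - 28.95/85.1)
alpha = 0.6986

0.6986


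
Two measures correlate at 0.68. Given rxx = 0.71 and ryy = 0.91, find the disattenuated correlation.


r_corrected = rxy / sqrt(rxx * ryy)
= 0.68 / sqrt(0.71 * 0.91)
= 0.68 / sqrt(0.6461)
= 0.68 / 0.803803
r_corrected = 0.846

0.846


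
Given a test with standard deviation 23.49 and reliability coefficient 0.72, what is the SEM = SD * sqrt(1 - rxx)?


SEM = SD * sqrt(1 - rxx)
SEM = 23.49 * sqrt(1 - 0.72)
SEM = 23.49 * sqrt(0.28) = 23.49 * 0.52915
SEM = 12.4297

12.4297


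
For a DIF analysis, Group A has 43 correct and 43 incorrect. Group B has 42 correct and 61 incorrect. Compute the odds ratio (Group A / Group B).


Odds_A = 43/43 = 1.0
Odds_B = 42/61 = 0.6885
OR = Odds_A / Odds_B = 1.0 / 0.6885
Exactly, OR = (43 * 61) / (43 * 42) = 2623 / 1806
OR = 1.4524

1.4524


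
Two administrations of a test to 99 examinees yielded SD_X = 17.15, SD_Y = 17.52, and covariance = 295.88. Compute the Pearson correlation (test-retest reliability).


r = cov(X,Y) / (SD_X * SD_Y)
r = 295.88 / (17.15 * 17.52)
r = 295.88 / 300.468
r = 0.9847

0.9847


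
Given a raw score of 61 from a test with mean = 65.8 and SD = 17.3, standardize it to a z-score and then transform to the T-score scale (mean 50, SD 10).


z = (X - mean) / SD = (61 - 65.8) / 17.3
z = -4.8 / 17.3
z = -0.2775
T-score = T = 50 + 10z
Carry z at full precision (z = -4.8 / 17.3) into the conversion:
T-score = 50 + 10 * (-4.8 / 17.3) = 50 + -48 / 17.3
T-score = 50 + -2.7746
T-score = 47.2254

47.2254
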